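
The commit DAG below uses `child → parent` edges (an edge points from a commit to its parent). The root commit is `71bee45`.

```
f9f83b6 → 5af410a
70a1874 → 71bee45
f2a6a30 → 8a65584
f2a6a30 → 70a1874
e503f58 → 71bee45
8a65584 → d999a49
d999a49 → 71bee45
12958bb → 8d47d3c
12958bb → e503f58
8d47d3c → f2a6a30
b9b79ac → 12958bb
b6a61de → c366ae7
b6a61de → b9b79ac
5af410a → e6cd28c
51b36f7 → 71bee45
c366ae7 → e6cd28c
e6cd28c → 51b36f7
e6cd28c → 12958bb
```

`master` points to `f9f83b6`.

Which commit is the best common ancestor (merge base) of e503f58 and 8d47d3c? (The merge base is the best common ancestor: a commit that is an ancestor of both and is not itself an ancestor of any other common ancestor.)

Ancestors of e503f58: {71bee45, e503f58}.
Ancestors of 8d47d3c: {70a1874, 71bee45, 8a65584, 8d47d3c, d999a49, f2a6a30}.
Common ancestors: {71bee45}.
The only common ancestor is 71bee45, so it is the merge base.

71bee45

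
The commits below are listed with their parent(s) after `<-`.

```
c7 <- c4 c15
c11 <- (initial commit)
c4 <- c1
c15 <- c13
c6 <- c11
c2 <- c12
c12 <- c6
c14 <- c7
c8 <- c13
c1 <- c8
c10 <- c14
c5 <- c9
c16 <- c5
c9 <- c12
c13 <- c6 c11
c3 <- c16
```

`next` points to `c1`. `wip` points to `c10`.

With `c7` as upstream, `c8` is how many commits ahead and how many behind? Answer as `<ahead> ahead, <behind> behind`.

0 ahead, 4 behind

Reachable from c8: {c11, c13, c6, c8}.
Reachable from c7: {c1, c11, c13, c15, c4, c6, c7, c8}.
Only in c8's history (ahead): {} — 0.
Only in c7's history (behind): {c1, c15, c4, c7} — 4.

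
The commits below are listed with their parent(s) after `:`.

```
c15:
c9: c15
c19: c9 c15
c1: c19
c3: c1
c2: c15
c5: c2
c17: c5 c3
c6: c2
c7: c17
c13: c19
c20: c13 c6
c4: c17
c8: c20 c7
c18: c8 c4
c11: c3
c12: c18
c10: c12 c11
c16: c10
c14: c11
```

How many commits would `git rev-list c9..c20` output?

Reachable from c20: {c13, c15, c19, c2, c20, c6, c9}.
Reachable from c9: {c15, c9}.
In c20's history but not c9's: {c13, c19, c2, c20, c6} — 5 commits.

5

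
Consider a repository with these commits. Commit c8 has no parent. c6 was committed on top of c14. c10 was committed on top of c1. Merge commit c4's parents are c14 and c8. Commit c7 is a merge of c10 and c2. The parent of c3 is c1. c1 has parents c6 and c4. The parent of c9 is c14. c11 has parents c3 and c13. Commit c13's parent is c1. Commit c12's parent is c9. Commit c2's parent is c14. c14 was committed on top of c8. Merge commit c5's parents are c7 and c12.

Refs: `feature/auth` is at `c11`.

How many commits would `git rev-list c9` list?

3

Walking parent pointers from c9: reachable set = {c14, c8, c9}.
That is 3 commits.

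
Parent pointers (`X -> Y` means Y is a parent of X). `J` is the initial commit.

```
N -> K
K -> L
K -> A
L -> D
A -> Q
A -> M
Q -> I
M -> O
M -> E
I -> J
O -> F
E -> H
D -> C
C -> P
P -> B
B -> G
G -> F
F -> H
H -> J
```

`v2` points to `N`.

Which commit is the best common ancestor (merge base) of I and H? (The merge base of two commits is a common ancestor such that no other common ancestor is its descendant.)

J

Ancestors of I: {I, J}.
Ancestors of H: {H, J}.
Common ancestors: {J}.
The only common ancestor is J, so it is the merge base.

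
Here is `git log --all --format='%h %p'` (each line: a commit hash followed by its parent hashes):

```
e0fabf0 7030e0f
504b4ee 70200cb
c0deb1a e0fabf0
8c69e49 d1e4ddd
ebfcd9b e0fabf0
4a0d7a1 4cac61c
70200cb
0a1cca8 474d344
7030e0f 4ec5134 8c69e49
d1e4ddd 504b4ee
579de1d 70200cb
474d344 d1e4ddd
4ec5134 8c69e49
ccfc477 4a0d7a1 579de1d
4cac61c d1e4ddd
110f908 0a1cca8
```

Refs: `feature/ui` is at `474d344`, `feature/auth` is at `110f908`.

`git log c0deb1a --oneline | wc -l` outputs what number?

Walking parent pointers from c0deb1a: reachable set = {4ec5134, 504b4ee, 70200cb, 7030e0f, 8c69e49, c0deb1a, d1e4ddd, e0fabf0}.
That is 8 commits.

8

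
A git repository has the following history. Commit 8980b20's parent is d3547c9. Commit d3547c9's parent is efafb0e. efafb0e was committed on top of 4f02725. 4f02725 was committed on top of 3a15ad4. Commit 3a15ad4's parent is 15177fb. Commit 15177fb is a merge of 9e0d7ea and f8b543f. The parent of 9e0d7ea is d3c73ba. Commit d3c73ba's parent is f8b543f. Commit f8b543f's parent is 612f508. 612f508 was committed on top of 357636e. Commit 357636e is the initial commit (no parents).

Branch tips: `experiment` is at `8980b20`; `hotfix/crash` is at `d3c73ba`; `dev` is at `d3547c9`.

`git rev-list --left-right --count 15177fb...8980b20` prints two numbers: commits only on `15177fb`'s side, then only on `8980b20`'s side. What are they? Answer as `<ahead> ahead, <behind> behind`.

Reachable from 15177fb: {15177fb, 357636e, 612f508, 9e0d7ea, d3c73ba, f8b543f}.
Reachable from 8980b20: {15177fb, 357636e, 3a15ad4, 4f02725, 612f508, 8980b20, 9e0d7ea, d3547c9, d3c73ba, efafb0e, f8b543f}.
Only in 15177fb's history (ahead): {} — 0.
Only in 8980b20's history (behind): {3a15ad4, 4f02725, 8980b20, d3547c9, efafb0e} — 5.

0 ahead, 5 behind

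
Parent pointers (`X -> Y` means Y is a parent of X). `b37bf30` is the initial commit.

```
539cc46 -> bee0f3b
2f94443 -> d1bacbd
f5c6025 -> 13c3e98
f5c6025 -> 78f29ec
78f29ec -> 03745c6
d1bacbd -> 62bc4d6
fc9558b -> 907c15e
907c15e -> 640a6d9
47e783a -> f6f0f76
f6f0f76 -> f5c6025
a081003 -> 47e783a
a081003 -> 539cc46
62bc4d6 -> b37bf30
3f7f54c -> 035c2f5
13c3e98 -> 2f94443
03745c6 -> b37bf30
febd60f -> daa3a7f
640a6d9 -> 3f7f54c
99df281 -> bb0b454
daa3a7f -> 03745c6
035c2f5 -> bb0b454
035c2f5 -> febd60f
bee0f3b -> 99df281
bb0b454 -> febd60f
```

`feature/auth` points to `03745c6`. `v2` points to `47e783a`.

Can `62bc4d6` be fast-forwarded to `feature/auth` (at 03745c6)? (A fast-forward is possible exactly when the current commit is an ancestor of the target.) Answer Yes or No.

A fast-forward from 62bc4d6 to 03745c6 is possible iff 62bc4d6 is an ancestor of 03745c6.
Ancestors of 03745c6: {03745c6, b37bf30}.
62bc4d6 is not among them, so fast-forward is not possible.

No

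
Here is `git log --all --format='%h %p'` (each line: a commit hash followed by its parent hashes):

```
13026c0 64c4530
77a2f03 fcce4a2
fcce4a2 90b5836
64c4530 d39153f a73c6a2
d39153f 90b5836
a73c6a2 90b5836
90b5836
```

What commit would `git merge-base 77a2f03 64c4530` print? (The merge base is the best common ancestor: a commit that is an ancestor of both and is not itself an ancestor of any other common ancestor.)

Ancestors of 77a2f03: {77a2f03, 90b5836, fcce4a2}.
Ancestors of 64c4530: {64c4530, 90b5836, a73c6a2, d39153f}.
Common ancestors: {90b5836}.
The only common ancestor is 90b5836, so it is the merge base.

90b5836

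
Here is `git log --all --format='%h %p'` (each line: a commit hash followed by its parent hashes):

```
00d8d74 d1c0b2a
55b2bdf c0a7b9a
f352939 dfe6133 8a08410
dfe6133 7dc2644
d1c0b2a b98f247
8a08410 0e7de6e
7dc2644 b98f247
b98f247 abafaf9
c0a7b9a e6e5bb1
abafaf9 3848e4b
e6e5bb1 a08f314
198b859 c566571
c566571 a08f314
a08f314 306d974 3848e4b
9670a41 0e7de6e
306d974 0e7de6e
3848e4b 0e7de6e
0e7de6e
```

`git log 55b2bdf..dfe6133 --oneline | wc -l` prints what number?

4

Reachable from dfe6133: {0e7de6e, 3848e4b, 7dc2644, abafaf9, b98f247, dfe6133}.
Reachable from 55b2bdf: {0e7de6e, 306d974, 3848e4b, 55b2bdf, a08f314, c0a7b9a, e6e5bb1}.
In dfe6133's history but not 55b2bdf's: {7dc2644, abafaf9, b98f247, dfe6133} — 4 commits.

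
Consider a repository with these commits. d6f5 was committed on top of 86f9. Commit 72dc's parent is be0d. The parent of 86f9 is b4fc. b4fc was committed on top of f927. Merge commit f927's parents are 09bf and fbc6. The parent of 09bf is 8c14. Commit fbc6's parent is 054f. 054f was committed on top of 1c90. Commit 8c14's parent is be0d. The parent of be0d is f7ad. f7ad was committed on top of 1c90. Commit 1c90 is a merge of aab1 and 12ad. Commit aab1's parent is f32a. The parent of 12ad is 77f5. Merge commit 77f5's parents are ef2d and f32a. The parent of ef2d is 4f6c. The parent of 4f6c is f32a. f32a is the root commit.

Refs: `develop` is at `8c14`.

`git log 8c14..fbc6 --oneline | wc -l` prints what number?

2

Reachable from fbc6: {054f, 12ad, 1c90, 4f6c, 77f5, aab1, ef2d, f32a, fbc6}.
Reachable from 8c14: {12ad, 1c90, 4f6c, 77f5, 8c14, aab1, be0d, ef2d, f32a, f7ad}.
In fbc6's history but not 8c14's: {054f, fbc6} — 2 commits.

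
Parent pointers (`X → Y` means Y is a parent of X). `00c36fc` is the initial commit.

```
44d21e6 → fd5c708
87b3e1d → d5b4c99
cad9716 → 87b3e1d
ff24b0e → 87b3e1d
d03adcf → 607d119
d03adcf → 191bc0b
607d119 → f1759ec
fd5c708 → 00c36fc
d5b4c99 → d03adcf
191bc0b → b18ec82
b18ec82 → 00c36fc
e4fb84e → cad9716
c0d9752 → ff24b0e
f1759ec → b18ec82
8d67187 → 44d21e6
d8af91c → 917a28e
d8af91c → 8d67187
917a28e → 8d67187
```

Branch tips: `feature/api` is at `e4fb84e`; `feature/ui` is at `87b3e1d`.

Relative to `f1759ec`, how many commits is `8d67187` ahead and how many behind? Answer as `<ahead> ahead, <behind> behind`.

3 ahead, 2 behind

Reachable from 8d67187: {00c36fc, 44d21e6, 8d67187, fd5c708}.
Reachable from f1759ec: {00c36fc, b18ec82, f1759ec}.
Only in 8d67187's history (ahead): {44d21e6, 8d67187, fd5c708} — 3.
Only in f1759ec's history (behind): {b18ec82, f1759ec} — 2.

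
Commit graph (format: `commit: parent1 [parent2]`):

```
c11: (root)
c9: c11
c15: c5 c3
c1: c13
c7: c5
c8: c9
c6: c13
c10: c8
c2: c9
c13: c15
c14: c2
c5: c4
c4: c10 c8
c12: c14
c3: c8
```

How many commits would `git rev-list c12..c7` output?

5

Reachable from c7: {c10, c11, c4, c5, c7, c8, c9}.
Reachable from c12: {c11, c12, c14, c2, c9}.
In c7's history but not c12's: {c10, c4, c5, c7, c8} — 5 commits.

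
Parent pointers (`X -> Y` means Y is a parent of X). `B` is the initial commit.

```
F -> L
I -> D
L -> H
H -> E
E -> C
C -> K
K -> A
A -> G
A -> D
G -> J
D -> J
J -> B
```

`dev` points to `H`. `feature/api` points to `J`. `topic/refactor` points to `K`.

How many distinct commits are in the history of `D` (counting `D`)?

Walking parent pointers from D: reachable set = {B, D, J}.
That is 3 commits.

3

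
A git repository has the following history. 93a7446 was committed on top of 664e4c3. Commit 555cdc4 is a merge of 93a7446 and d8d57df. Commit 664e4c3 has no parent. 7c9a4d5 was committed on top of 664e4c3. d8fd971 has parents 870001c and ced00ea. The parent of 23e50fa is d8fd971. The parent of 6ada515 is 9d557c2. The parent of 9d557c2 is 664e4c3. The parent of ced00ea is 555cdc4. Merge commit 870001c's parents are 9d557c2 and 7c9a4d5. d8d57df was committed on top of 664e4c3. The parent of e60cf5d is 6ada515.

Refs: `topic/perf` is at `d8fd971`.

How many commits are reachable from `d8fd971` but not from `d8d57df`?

Reachable from d8fd971: {555cdc4, 664e4c3, 7c9a4d5, 870001c, 93a7446, 9d557c2, ced00ea, d8d57df, d8fd971}.
Reachable from d8d57df: {664e4c3, d8d57df}.
In d8fd971's history but not d8d57df's: {555cdc4, 7c9a4d5, 870001c, 93a7446, 9d557c2, ced00ea, d8fd971} — 7 commits.

7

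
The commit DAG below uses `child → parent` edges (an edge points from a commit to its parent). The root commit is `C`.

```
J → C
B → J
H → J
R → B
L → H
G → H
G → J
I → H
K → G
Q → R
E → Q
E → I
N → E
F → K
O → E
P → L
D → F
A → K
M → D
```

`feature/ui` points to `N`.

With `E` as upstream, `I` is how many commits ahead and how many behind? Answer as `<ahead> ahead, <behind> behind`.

Reachable from I: {C, H, I, J}.
Reachable from E: {B, C, E, H, I, J, Q, R}.
Only in I's history (ahead): {} — 0.
Only in E's history (behind): {B, E, Q, R} — 4.

0 ahead, 4 behind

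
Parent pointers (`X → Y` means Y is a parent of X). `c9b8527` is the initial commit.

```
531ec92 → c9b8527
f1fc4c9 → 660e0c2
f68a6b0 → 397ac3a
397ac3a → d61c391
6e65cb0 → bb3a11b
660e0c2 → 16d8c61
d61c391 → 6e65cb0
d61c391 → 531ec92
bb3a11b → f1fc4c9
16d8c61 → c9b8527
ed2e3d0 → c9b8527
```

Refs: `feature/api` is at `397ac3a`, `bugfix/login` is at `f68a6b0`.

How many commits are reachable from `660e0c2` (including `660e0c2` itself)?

Walking parent pointers from 660e0c2: reachable set = {16d8c61, 660e0c2, c9b8527}.
That is 3 commits.

3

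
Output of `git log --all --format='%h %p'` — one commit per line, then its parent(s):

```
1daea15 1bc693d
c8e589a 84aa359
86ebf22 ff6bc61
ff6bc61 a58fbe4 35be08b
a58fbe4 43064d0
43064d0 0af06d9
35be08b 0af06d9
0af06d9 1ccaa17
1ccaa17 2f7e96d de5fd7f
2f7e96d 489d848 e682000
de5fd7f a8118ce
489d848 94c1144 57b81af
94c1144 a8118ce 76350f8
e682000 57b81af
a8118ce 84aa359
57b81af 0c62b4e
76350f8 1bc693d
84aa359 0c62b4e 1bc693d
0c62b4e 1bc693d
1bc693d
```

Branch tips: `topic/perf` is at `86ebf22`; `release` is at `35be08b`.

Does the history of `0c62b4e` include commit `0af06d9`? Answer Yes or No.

Ancestors of 0c62b4e: {0c62b4e, 1bc693d}.
0af06d9 is not in that set, so it is not an ancestor of 0c62b4e.

No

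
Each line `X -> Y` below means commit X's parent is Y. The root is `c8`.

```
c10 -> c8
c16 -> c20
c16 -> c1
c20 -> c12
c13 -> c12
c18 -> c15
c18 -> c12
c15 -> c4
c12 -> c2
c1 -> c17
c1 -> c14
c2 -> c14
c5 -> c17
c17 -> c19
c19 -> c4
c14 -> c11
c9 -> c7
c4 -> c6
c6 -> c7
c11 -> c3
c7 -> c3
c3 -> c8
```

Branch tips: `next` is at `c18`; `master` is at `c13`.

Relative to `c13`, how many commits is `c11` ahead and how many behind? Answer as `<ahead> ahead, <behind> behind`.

Reachable from c11: {c11, c3, c8}.
Reachable from c13: {c11, c12, c13, c14, c2, c3, c8}.
Only in c11's history (ahead): {} — 0.
Only in c13's history (behind): {c12, c13, c14, c2} — 4.

0 ahead, 4 behind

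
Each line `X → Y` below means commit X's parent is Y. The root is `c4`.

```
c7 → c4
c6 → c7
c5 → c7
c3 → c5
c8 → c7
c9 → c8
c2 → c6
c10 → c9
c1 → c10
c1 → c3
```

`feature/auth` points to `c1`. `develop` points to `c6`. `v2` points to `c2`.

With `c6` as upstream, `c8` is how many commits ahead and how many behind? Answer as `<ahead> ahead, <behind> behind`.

1 ahead, 1 behind

Reachable from c8: {c4, c7, c8}.
Reachable from c6: {c4, c6, c7}.
Only in c8's history (ahead): {c8} — 1.
Only in c6's history (behind): {c6} — 1.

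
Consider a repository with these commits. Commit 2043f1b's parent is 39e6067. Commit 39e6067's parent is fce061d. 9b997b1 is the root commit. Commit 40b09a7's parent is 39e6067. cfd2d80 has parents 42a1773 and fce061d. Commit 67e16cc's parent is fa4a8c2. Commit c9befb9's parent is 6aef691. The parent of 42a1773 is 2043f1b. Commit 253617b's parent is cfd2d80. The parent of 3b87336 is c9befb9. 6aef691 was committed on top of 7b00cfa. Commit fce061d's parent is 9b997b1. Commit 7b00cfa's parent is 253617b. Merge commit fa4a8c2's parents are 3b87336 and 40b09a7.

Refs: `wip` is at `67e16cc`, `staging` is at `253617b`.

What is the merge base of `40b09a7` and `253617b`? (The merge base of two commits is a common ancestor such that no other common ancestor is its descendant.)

Ancestors of 40b09a7: {39e6067, 40b09a7, 9b997b1, fce061d}.
Ancestors of 253617b: {2043f1b, 253617b, 39e6067, 42a1773, 9b997b1, cfd2d80, fce061d}.
Common ancestors: {39e6067, 9b997b1, fce061d}.
Among these, 39e6067 is not an ancestor of any other common ancestor — it is the merge base.

39e6067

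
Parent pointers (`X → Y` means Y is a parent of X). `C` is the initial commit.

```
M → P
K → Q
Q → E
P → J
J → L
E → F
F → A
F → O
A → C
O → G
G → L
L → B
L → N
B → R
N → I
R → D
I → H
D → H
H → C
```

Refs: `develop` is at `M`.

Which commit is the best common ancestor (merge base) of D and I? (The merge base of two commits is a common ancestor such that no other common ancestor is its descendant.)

Ancestors of D: {C, D, H}.
Ancestors of I: {C, H, I}.
Common ancestors: {C, H}.
Among these, H is not an ancestor of any other common ancestor — it is the merge base.

H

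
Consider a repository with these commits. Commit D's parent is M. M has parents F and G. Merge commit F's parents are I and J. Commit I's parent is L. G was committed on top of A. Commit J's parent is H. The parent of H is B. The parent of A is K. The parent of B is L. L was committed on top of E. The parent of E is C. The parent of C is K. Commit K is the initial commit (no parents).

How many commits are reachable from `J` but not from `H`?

Reachable from J: {B, C, E, H, J, K, L}.
Reachable from H: {B, C, E, H, K, L}.
In J's history but not H's: {J} — 1 commit.

1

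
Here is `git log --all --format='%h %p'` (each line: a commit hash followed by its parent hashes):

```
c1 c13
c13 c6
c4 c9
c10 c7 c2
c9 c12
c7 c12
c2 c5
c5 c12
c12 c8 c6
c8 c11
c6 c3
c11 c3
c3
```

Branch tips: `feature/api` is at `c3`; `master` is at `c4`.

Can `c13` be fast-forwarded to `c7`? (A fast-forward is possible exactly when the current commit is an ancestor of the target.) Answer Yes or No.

No

A fast-forward from c13 to c7 is possible iff c13 is an ancestor of c7.
Ancestors of c7: {c11, c12, c3, c6, c7, c8}.
c13 is not among them, so fast-forward is not possible.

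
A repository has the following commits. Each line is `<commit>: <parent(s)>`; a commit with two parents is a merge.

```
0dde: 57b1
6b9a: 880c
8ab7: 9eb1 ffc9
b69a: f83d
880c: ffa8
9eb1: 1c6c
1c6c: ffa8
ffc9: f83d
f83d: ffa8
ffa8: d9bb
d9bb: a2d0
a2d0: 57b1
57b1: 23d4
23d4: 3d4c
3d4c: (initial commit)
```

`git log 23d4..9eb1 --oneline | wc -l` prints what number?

6

Reachable from 9eb1: {1c6c, 23d4, 3d4c, 57b1, 9eb1, a2d0, d9bb, ffa8}.
Reachable from 23d4: {23d4, 3d4c}.
In 9eb1's history but not 23d4's: {1c6c, 57b1, 9eb1, a2d0, d9bb, ffa8} — 6 commits.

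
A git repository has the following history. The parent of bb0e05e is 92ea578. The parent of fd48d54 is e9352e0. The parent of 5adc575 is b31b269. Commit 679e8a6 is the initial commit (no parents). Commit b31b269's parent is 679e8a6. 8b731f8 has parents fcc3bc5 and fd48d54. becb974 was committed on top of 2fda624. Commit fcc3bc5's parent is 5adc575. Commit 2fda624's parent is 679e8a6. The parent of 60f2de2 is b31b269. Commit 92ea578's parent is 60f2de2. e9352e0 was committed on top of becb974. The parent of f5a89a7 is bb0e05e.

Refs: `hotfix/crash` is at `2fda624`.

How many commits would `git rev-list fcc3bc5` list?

4

Walking parent pointers from fcc3bc5: reachable set = {5adc575, 679e8a6, b31b269, fcc3bc5}.
That is 4 commits.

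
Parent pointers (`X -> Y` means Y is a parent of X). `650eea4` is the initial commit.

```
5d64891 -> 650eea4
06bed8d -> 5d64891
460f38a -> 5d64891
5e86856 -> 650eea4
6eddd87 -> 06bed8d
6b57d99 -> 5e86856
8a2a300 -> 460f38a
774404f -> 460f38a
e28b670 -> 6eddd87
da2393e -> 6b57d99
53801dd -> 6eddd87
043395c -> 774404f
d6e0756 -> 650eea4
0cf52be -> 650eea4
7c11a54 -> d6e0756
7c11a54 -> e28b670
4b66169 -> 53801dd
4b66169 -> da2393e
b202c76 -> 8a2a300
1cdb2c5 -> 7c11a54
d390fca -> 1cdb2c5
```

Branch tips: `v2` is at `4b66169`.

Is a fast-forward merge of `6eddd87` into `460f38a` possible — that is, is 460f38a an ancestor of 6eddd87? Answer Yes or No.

No

A fast-forward from 460f38a to 6eddd87 is possible iff 460f38a is an ancestor of 6eddd87.
Ancestors of 6eddd87: {06bed8d, 5d64891, 650eea4, 6eddd87}.
460f38a is not among them, so fast-forward is not possible.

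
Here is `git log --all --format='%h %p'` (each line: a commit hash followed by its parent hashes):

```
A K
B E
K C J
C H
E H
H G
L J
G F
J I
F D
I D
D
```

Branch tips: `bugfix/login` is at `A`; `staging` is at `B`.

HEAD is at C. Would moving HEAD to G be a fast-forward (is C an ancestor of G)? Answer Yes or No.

A fast-forward from C to G is possible iff C is an ancestor of G.
Ancestors of G: {D, F, G}.
C is not among them, so fast-forward is not possible.

No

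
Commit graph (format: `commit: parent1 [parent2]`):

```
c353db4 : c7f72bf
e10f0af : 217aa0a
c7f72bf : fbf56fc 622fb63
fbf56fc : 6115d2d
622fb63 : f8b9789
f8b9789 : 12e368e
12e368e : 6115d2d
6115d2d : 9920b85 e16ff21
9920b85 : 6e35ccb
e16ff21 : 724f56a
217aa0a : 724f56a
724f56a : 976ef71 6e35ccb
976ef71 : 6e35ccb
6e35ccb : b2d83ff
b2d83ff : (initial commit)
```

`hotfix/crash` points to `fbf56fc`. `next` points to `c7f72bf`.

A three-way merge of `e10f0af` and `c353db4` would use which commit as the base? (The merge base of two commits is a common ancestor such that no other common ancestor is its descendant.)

Ancestors of e10f0af: {217aa0a, 6e35ccb, 724f56a, 976ef71, b2d83ff, e10f0af}.
Ancestors of c353db4: {12e368e, 6115d2d, 622fb63, 6e35ccb, 724f56a, 976ef71, 9920b85, b2d83ff, c353db4, c7f72bf, e16ff21, f8b9789, fbf56fc}.
Common ancestors: {6e35ccb, 724f56a, 976ef71, b2d83ff}.
Among these, 724f56a is not an ancestor of any other common ancestor — it is the merge base.

724f56a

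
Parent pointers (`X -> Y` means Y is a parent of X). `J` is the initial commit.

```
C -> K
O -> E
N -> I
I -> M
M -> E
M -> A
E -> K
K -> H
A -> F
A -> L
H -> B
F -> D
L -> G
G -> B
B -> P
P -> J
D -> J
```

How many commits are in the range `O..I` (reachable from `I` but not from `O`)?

Reachable from I: {A, B, D, E, F, G, H, I, J, K, L, M, P}.
Reachable from O: {B, E, H, J, K, O, P}.
In I's history but not O's: {A, D, F, G, I, L, M} — 7 commits.

7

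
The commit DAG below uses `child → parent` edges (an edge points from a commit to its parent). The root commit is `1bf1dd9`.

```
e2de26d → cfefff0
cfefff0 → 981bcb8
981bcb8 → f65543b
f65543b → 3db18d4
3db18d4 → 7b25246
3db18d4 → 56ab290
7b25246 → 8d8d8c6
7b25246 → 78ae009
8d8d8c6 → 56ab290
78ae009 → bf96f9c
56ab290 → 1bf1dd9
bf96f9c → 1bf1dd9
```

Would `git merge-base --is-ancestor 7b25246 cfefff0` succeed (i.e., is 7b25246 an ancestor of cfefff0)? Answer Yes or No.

Yes

Ancestors of cfefff0 (commits reachable by following parents): {1bf1dd9, 3db18d4, 56ab290, 78ae009, 7b25246, 8d8d8c6, 981bcb8, bf96f9c, cfefff0, f65543b}.
7b25246 is in that set, so it is an ancestor of cfefff0.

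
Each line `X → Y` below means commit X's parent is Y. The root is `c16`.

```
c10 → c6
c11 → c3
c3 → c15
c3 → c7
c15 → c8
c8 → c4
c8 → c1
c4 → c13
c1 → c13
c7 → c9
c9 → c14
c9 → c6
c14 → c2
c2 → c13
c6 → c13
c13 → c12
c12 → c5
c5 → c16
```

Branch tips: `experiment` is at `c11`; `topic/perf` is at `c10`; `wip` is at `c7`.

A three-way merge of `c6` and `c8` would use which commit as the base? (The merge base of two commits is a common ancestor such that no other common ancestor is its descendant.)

Ancestors of c6: {c12, c13, c16, c5, c6}.
Ancestors of c8: {c1, c12, c13, c16, c4, c5, c8}.
Common ancestors: {c12, c13, c16, c5}.
Among these, c13 is not an ancestor of any other common ancestor — it is the merge base.

c13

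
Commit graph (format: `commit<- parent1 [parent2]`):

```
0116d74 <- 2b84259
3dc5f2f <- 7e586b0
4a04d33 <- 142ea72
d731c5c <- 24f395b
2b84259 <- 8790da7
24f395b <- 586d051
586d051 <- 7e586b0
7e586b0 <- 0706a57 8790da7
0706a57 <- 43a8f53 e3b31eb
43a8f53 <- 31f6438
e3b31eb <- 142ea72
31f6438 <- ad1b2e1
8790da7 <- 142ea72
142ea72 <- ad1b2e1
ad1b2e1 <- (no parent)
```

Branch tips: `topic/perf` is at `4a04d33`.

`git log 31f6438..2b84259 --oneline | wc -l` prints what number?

3

Reachable from 2b84259: {142ea72, 2b84259, 8790da7, ad1b2e1}.
Reachable from 31f6438: {31f6438, ad1b2e1}.
In 2b84259's history but not 31f6438's: {142ea72, 2b84259, 8790da7} — 3 commits.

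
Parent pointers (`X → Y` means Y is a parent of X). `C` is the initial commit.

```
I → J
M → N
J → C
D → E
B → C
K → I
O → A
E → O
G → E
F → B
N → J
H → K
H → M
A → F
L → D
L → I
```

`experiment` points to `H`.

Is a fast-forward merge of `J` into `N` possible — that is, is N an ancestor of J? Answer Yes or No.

No

A fast-forward from N to J is possible iff N is an ancestor of J.
Ancestors of J: {C, J}.
N is not among them, so fast-forward is not possible.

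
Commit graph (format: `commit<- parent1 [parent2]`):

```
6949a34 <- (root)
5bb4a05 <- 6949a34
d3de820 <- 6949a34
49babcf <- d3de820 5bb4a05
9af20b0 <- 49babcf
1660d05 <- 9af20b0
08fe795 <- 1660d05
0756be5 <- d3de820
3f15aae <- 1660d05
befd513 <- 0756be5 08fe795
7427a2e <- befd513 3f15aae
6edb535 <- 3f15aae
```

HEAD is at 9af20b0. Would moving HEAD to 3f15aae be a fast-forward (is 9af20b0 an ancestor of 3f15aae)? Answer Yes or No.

Yes

A fast-forward from 9af20b0 to 3f15aae is possible iff 9af20b0 is an ancestor of 3f15aae.
Ancestors of 3f15aae: {1660d05, 3f15aae, 49babcf, 5bb4a05, 6949a34, 9af20b0, d3de820}.
9af20b0 is among them, so fast-forward is possible.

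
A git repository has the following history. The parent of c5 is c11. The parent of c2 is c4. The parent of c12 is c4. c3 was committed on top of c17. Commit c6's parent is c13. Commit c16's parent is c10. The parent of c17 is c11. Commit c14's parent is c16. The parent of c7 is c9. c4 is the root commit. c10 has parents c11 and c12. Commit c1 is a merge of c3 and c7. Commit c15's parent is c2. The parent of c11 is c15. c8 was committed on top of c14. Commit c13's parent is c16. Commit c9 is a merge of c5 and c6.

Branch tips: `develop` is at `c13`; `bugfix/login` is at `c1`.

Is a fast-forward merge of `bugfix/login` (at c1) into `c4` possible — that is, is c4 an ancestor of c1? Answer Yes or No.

A fast-forward from c4 to c1 is possible iff c4 is an ancestor of c1.
Ancestors of c1: {c1, c10, c11, c12, c13, c15, c16, c17, c2, c3, c4, c5, c6, c7, c9}.
c4 is among them, so fast-forward is possible.

Yes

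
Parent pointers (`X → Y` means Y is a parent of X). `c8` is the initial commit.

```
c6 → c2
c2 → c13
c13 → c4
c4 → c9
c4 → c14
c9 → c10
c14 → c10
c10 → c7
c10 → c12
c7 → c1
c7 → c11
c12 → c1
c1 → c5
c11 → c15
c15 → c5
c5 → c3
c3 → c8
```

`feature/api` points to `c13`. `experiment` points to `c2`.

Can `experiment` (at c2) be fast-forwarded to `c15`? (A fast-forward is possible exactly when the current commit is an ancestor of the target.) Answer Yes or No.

No

A fast-forward from c2 to c15 is possible iff c2 is an ancestor of c15.
Ancestors of c15: {c15, c3, c5, c8}.
c2 is not among them, so fast-forward is not possible.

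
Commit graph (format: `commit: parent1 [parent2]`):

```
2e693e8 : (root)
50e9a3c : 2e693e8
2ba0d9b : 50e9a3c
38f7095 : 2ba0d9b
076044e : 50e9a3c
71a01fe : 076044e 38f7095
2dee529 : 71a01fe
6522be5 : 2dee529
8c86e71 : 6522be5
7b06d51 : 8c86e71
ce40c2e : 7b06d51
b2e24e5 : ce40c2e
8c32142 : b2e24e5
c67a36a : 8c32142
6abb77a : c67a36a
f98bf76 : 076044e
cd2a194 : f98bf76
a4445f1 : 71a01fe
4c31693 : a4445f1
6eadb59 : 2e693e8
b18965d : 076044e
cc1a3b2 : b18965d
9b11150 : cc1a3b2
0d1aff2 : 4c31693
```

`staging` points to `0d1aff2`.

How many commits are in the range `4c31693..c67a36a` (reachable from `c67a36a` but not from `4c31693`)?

Reachable from c67a36a: {076044e, 2ba0d9b, 2dee529, 2e693e8, 38f7095, 50e9a3c, 6522be5, 71a01fe, 7b06d51, 8c32142, 8c86e71, b2e24e5, c67a36a, ce40c2e}.
Reachable from 4c31693: {076044e, 2ba0d9b, 2e693e8, 38f7095, 4c31693, 50e9a3c, 71a01fe, a4445f1}.
In c67a36a's history but not 4c31693's: {2dee529, 6522be5, 7b06d51, 8c32142, 8c86e71, b2e24e5, c67a36a, ce40c2e} — 8 commits.

8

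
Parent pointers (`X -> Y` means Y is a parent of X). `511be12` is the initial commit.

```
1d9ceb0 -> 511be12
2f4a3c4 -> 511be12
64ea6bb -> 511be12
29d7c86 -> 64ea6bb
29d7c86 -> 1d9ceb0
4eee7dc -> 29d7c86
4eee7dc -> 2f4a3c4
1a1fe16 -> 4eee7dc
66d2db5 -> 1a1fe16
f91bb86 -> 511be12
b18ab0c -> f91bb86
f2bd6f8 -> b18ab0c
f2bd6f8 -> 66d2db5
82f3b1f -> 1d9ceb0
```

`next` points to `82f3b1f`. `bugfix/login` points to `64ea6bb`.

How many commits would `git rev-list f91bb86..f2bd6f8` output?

9

Reachable from f2bd6f8: {1a1fe16, 1d9ceb0, 29d7c86, 2f4a3c4, 4eee7dc, 511be12, 64ea6bb, 66d2db5, b18ab0c, f2bd6f8, f91bb86}.
Reachable from f91bb86: {511be12, f91bb86}.
In f2bd6f8's history but not f91bb86's: {1a1fe16, 1d9ceb0, 29d7c86, 2f4a3c4, 4eee7dc, 64ea6bb, 66d2db5, b18ab0c, f2bd6f8} — 9 commits.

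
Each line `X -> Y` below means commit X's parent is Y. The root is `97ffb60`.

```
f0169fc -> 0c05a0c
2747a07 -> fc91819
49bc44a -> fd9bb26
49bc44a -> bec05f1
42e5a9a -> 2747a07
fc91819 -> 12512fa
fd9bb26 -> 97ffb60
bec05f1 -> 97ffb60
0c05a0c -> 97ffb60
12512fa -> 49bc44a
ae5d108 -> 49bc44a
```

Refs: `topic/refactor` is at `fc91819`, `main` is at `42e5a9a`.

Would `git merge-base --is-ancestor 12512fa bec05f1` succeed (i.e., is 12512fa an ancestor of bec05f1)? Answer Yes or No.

No

Ancestors of bec05f1: {97ffb60, bec05f1}.
12512fa is not in that set, so it is not an ancestor of bec05f1.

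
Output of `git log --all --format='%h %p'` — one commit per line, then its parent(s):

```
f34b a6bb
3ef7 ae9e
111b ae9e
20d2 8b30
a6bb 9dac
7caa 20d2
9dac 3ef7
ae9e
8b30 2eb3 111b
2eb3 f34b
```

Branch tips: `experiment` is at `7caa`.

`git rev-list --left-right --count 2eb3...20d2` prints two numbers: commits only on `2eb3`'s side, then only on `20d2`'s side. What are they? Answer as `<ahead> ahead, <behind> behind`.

Reachable from 2eb3: {2eb3, 3ef7, 9dac, a6bb, ae9e, f34b}.
Reachable from 20d2: {111b, 20d2, 2eb3, 3ef7, 8b30, 9dac, a6bb, ae9e, f34b}.
Only in 2eb3's history (ahead): {} — 0.
Only in 20d2's history (behind): {111b, 20d2, 8b30} — 3.

0 ahead, 3 behind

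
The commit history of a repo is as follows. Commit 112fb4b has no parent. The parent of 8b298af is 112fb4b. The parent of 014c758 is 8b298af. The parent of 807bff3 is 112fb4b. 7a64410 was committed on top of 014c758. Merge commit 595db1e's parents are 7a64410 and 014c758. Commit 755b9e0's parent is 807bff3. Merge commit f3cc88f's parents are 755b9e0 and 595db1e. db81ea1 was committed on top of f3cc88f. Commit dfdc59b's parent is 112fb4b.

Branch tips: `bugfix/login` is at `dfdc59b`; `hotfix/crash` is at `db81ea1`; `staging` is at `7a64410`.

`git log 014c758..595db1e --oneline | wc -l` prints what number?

Reachable from 595db1e: {014c758, 112fb4b, 595db1e, 7a64410, 8b298af}.
Reachable from 014c758: {014c758, 112fb4b, 8b298af}.
In 595db1e's history but not 014c758's: {595db1e, 7a64410} — 2 commits.

2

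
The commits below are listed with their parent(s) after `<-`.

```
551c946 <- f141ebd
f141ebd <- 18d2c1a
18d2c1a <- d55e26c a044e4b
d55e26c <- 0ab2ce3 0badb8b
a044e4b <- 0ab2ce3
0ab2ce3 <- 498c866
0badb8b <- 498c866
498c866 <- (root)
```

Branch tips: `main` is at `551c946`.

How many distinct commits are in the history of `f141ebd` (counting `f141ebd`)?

Walking parent pointers from f141ebd: reachable set = {0ab2ce3, 0badb8b, 18d2c1a, 498c866, a044e4b, d55e26c, f141ebd}.
That is 7 commits.

7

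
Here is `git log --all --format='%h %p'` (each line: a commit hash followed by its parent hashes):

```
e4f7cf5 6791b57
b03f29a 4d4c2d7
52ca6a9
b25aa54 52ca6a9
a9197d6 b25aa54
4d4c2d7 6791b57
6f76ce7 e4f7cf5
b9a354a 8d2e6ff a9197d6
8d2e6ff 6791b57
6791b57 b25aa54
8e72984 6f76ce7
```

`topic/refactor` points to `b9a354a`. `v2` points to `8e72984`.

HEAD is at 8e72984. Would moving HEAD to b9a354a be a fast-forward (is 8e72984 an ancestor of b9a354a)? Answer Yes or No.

No

A fast-forward from 8e72984 to b9a354a is possible iff 8e72984 is an ancestor of b9a354a.
Ancestors of b9a354a: {52ca6a9, 6791b57, 8d2e6ff, a9197d6, b25aa54, b9a354a}.
8e72984 is not among them, so fast-forward is not possible.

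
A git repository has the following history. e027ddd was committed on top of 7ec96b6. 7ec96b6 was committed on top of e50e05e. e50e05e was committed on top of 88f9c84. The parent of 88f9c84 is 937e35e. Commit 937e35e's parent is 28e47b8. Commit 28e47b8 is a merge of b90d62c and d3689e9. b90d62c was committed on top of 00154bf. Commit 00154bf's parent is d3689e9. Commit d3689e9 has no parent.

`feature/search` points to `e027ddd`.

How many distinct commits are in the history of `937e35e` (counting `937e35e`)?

Walking parent pointers from 937e35e: reachable set = {00154bf, 28e47b8, 937e35e, b90d62c, d3689e9}.
That is 5 commits.

5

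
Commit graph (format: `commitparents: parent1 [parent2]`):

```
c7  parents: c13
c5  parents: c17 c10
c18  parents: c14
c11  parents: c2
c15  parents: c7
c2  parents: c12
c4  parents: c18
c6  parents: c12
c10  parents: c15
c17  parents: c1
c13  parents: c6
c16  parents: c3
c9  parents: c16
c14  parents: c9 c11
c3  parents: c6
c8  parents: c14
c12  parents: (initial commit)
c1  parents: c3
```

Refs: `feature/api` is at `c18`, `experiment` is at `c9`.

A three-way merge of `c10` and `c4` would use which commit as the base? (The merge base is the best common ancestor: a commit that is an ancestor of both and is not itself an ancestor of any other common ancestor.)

c6

Ancestors of c10: {c10, c12, c13, c15, c6, c7}.
Ancestors of c4: {c11, c12, c14, c16, c18, c2, c3, c4, c6, c9}.
Common ancestors: {c12, c6}.
Among these, c6 is not an ancestor of any other common ancestor — it is the merge base.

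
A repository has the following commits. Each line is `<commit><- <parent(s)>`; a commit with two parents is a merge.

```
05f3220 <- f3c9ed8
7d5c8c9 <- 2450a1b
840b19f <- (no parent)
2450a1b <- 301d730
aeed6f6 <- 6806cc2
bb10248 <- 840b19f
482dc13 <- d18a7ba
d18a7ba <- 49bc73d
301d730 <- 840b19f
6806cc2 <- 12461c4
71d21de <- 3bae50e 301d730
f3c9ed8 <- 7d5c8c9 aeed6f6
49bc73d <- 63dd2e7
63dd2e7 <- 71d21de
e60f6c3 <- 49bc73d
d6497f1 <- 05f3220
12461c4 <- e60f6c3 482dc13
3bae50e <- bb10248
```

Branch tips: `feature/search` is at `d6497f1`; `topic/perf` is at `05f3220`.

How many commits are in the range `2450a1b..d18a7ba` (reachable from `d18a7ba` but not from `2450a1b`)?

6

Reachable from d18a7ba: {301d730, 3bae50e, 49bc73d, 63dd2e7, 71d21de, 840b19f, bb10248, d18a7ba}.
Reachable from 2450a1b: {2450a1b, 301d730, 840b19f}.
In d18a7ba's history but not 2450a1b's: {3bae50e, 49bc73d, 63dd2e7, 71d21de, bb10248, d18a7ba} — 6 commits.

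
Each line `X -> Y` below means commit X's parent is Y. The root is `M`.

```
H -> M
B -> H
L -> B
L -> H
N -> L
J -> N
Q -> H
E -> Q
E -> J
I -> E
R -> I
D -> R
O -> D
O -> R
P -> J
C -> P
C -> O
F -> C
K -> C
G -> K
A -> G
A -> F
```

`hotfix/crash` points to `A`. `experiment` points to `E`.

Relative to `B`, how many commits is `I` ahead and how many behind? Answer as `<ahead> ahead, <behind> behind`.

Reachable from I: {B, E, H, I, J, L, M, N, Q}.
Reachable from B: {B, H, M}.
Only in I's history (ahead): {E, I, J, L, N, Q} — 6.
Only in B's history (behind): {} — 0.

6 ahead, 0 behind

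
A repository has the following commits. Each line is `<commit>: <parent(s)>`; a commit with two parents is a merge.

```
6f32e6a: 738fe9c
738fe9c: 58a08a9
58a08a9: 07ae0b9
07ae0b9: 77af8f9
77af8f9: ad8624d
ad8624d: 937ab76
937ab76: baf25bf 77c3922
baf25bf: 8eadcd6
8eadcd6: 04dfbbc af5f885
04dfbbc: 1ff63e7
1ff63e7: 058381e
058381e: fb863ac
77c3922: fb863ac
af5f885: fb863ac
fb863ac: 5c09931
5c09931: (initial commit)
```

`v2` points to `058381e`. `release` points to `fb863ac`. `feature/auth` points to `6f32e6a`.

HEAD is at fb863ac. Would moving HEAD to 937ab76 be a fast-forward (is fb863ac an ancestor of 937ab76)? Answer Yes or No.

Yes

A fast-forward from fb863ac to 937ab76 is possible iff fb863ac is an ancestor of 937ab76.
Ancestors of 937ab76: {04dfbbc, 058381e, 1ff63e7, 5c09931, 77c3922, 8eadcd6, 937ab76, af5f885, baf25bf, fb863ac}.
fb863ac is among them, so fast-forward is possible.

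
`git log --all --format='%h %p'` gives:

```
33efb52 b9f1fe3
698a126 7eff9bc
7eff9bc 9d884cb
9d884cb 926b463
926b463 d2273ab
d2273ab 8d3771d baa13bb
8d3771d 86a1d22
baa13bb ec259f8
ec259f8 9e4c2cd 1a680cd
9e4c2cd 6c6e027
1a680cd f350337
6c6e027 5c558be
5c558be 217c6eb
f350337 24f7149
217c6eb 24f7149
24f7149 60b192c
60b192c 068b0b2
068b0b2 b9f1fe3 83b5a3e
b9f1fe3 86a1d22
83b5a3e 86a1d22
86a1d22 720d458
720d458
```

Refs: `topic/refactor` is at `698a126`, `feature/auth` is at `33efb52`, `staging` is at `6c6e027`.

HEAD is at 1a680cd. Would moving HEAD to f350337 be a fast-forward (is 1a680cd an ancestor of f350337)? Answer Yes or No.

No

A fast-forward from 1a680cd to f350337 is possible iff 1a680cd is an ancestor of f350337.
Ancestors of f350337: {068b0b2, 24f7149, 60b192c, 720d458, 83b5a3e, 86a1d22, b9f1fe3, f350337}.
1a680cd is not among them, so fast-forward is not possible.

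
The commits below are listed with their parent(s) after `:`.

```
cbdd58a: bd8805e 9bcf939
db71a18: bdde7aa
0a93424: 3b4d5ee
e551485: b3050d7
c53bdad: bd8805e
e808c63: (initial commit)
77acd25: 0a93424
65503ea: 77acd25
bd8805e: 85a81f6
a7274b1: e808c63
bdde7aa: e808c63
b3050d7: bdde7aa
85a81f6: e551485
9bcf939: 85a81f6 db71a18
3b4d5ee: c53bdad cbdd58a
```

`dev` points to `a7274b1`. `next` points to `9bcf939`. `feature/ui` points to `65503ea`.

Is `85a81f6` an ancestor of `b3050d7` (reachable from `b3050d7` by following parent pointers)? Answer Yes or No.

Ancestors of b3050d7: {b3050d7, bdde7aa, e808c63}.
85a81f6 is not in that set, so it is not an ancestor of b3050d7.

No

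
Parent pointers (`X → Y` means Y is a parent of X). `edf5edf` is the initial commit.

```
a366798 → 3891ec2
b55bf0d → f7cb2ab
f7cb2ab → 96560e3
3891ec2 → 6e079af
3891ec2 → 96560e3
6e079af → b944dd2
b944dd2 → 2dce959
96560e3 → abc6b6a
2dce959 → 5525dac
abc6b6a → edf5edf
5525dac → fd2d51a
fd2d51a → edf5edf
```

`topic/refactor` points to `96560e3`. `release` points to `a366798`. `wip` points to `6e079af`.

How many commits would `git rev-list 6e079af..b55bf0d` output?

Reachable from b55bf0d: {96560e3, abc6b6a, b55bf0d, edf5edf, f7cb2ab}.
Reachable from 6e079af: {2dce959, 5525dac, 6e079af, b944dd2, edf5edf, fd2d51a}.
In b55bf0d's history but not 6e079af's: {96560e3, abc6b6a, b55bf0d, f7cb2ab} — 4 commits.

4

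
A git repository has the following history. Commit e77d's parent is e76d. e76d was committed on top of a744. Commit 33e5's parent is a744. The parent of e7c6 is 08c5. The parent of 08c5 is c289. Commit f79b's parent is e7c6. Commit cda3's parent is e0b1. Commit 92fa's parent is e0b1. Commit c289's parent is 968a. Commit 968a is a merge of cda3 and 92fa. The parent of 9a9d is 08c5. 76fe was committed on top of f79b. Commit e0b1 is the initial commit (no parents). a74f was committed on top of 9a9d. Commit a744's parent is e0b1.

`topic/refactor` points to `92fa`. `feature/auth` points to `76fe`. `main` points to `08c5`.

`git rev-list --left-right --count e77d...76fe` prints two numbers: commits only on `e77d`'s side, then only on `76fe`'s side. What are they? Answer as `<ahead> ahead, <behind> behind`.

3 ahead, 8 behind

Reachable from e77d: {a744, e0b1, e76d, e77d}.
Reachable from 76fe: {08c5, 76fe, 92fa, 968a, c289, cda3, e0b1, e7c6, f79b}.
Only in e77d's history (ahead): {a744, e76d, e77d} — 3.
Only in 76fe's history (behind): {08c5, 76fe, 92fa, 968a, c289, cda3, e7c6, f79b} — 8.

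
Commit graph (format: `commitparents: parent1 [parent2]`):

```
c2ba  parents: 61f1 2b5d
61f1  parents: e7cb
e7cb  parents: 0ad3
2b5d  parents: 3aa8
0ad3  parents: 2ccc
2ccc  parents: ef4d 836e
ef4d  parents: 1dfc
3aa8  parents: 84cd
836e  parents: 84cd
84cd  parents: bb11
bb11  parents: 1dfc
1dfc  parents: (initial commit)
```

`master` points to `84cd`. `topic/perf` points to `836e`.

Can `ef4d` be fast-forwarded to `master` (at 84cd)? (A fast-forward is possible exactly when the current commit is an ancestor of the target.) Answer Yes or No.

A fast-forward from ef4d to 84cd is possible iff ef4d is an ancestor of 84cd.
Ancestors of 84cd: {1dfc, 84cd, bb11}.
ef4d is not among them, so fast-forward is not possible.

No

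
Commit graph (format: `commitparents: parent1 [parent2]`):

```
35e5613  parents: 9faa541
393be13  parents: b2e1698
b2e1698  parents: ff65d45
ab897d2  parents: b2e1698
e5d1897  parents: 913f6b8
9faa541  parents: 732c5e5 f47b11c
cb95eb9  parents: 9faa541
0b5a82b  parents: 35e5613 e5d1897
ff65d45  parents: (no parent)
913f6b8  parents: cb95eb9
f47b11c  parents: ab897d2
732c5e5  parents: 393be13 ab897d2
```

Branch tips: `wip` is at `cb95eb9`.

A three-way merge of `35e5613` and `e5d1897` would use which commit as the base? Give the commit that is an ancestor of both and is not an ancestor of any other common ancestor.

Ancestors of 35e5613: {35e5613, 393be13, 732c5e5, 9faa541, ab897d2, b2e1698, f47b11c, ff65d45}.
Ancestors of e5d1897: {393be13, 732c5e5, 913f6b8, 9faa541, ab897d2, b2e1698, cb95eb9, e5d1897, f47b11c, ff65d45}.
Common ancestors: {393be13, 732c5e5, 9faa541, ab897d2, b2e1698, f47b11c, ff65d45}.
Among these, 9faa541 is not an ancestor of any other common ancestor — it is the merge base.

9faa541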